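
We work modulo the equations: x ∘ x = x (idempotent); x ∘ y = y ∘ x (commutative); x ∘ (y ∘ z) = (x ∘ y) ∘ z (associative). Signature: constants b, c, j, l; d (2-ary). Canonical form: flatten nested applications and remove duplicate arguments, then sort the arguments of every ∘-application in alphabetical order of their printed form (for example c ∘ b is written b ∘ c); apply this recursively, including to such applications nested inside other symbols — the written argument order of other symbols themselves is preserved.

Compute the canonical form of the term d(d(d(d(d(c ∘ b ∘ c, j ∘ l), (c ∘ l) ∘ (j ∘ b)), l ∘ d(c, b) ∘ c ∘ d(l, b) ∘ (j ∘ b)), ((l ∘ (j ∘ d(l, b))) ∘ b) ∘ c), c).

Answer: d(d(d(d(d(b ∘ c, j ∘ l), b ∘ c ∘ j ∘ l), b ∘ c ∘ d(c, b) ∘ d(l, b) ∘ j ∘ l), b ∘ c ∘ d(l, b) ∘ j ∘ l), c)

Derivation:
Descend into:  l ∘ d(c, b) ∘ c ∘ d(l, b) ∘ (j ∘ b)
Merge nested applications:  l ∘ d(c, b) ∘ c ∘ d(l, b) ∘ j ∘ b
Order the arguments:  b ∘ c ∘ d(c, b) ∘ d(l, b) ∘ j ∘ l
Rebuild:  d(d(d(d(d(b ∘ c, j ∘ l), b ∘ c ∘ j ∘ l), b ∘ c ∘ d(c, b) ∘ d(l, b) ∘ j ∘ l), b ∘ c ∘ d(l, b) ∘ j ∘ l), c)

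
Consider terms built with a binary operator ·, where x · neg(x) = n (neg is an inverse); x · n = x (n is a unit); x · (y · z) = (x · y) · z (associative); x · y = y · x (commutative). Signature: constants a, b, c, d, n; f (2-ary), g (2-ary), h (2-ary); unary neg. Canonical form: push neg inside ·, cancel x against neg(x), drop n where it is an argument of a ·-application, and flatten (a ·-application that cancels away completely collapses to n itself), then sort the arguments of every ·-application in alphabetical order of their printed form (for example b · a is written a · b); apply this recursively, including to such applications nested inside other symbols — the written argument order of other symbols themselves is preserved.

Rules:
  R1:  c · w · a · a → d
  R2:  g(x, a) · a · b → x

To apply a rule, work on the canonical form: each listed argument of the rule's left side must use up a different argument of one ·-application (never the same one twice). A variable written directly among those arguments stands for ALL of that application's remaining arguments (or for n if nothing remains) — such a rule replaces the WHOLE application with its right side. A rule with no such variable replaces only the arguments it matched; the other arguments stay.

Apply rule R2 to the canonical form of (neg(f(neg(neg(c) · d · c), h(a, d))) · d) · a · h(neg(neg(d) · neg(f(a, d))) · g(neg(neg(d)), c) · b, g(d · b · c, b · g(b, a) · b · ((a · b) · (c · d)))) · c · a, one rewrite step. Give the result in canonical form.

Answer: a · a · c · d · h(b · d · f(a, d) · g(d, c), g(b · c · d, b · b · b · c · d)) · neg(f(neg(d), h(a, d)))

Derivation:
Canonical form:  a · a · c · d · h(b · d · f(a, d) · g(d, c), g(b · c · d, a · b · b · b · c · d · g(b, a))) · neg(f(neg(d), h(a, d)))
Match R2:  consume a, b, g(b, a);  x := b
Giving:  a · a · c · d · h(b · d · f(a, d) · g(d, c), g(b · c · d, b · b · b · c · d)) · neg(f(neg(d), h(a, d)))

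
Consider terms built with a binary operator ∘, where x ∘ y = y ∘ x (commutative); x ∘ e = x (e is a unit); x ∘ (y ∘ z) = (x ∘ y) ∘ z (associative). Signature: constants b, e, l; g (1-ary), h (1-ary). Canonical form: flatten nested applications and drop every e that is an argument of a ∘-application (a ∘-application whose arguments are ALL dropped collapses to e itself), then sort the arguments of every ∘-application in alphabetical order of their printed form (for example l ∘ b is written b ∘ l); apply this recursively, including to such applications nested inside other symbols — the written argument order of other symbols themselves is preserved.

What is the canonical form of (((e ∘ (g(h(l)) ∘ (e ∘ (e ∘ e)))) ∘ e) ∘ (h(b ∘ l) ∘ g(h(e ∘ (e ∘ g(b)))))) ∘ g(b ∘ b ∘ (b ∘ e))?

Answer: g(b ∘ b ∘ b) ∘ g(h(g(b))) ∘ g(h(l)) ∘ h(b ∘ l)

Derivation:
Un-nest:  e ∘ g(h(l)) ∘ e ∘ e ∘ e ∘ e ∘ h(b ∘ l) ∘ g(h(e ∘ (e ∘ g(b)))) ∘ g(b ∘ b ∘ (b ∘ e))
Canonicalize subterm:  g(h(e ∘ (e ∘ g(b))))  →  g(h(g(b)))
Simplify inside:  g(b ∘ b ∘ (b ∘ e))  →  g(b ∘ b ∘ b)
Drop the unit:  drop e (×5)
Sort:  g(b ∘ b ∘ b) ∘ g(h(g(b))) ∘ g(h(l)) ∘ h(b ∘ l)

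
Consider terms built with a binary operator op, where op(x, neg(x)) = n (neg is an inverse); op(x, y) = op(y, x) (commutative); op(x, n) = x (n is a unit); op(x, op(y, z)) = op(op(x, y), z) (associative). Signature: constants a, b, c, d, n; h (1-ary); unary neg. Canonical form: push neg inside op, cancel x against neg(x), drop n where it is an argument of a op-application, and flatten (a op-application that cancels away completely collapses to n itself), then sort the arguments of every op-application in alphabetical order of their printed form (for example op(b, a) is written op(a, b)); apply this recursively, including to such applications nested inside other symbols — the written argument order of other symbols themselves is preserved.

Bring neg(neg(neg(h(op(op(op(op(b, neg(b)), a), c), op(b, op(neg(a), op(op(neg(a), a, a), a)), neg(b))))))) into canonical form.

Push neg inside:  distribute neg over op and collapse double neg
Combine occurrences:  neg(h(op(a, a, c)))

Answer: neg(h(op(a, a, c)))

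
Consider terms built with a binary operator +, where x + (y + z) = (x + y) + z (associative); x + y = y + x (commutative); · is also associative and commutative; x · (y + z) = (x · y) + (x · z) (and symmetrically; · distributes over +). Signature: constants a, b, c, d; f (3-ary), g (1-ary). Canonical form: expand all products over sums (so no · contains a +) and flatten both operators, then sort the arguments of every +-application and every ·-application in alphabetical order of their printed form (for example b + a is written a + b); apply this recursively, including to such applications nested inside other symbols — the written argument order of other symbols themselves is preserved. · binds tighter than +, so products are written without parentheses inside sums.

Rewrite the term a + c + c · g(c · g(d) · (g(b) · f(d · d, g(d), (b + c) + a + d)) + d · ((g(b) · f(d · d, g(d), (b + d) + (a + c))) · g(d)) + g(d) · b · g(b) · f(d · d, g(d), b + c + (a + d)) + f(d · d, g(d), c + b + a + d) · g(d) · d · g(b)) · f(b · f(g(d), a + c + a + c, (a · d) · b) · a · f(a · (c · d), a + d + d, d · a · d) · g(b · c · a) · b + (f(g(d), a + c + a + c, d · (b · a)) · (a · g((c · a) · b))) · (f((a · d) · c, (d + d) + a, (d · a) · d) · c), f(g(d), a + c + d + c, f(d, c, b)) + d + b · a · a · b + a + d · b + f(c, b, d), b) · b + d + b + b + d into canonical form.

Answer: a + b + b + b · c · f(a · b · b · f(a · c · d, a + d + d, a · d · d) · f(g(d), a + a + c + c, a · b · d) · g(a · b · c) + a · c · f(a · c · d, a + d + d, a · d · d) · f(g(d), a + a + c + c, a · b · d) · g(a · b · c), a + a · a · b · b + b · d + d + f(c, b, d) + f(g(d), a + c + c + d, f(d, c, b)), b) · g(b · f(d · d, g(d), a + b + c + d) · g(b) · g(d) + c · f(d · d, g(d), a + b + c + d) · g(b) · g(d) + d · f(d · d, g(d), a + b + c + d) · g(b) · g(d) + d · f(d · d, g(d), a + b + c + d) · g(b) · g(d)) + c + d + d

Derivation:
Flatten:  a + c + b · c · f(a · b · b · f(a · c · d, a + d + d, a · d · d) · f(g(d), a + a + c + c, a · b · d) · g(a · b · c) + a · c · f(a · c · d, a + d + d, a · d · d) · f(g(d), a + a + c + c, a · b · d) · g(a · b · c), a + a · a · b · b + b · d + d + f(c, b, d) + f(g(d), a + c + c + d, f(d, c, b)), b) · g(b · f(d · d, g(d), a + b + c + d) · g(b) · g(d) + c · f(d · d, g(d), a + b + c + d) · g(b) · g(d) + d · f(d · d, g(d), a + b + c + d) · g(b) · g(d) + d · f(d · d, g(d), a + b + c + d) · g(b) · g(d)) + d + b + b + d
Sort arguments:  a + b + b + b · c · f(a · b · b · f(a · c · d, a + d + d, a · d · d) · f(g(d), a + a + c + c, a · b · d) · g(a · b · c) + a · c · f(a · c · d, a + d + d, a · d · d) · f(g(d), a + a + c + c, a · b · d) · g(a · b · c), a + a · a · b · b + b · d + d + f(c, b, d) + f(g(d), a + c + c + d, f(d, c, b)), b) · g(b · f(d · d, g(d), a + b + c + d) · g(b) · g(d) + c · f(d · d, g(d), a + b + c + d) · g(b) · g(d) + d · f(d · d, g(d), a + b + c + d) · g(b) · g(d) + d · f(d · d, g(d), a + b + c + d) · g(b) · g(d)) + c + d + d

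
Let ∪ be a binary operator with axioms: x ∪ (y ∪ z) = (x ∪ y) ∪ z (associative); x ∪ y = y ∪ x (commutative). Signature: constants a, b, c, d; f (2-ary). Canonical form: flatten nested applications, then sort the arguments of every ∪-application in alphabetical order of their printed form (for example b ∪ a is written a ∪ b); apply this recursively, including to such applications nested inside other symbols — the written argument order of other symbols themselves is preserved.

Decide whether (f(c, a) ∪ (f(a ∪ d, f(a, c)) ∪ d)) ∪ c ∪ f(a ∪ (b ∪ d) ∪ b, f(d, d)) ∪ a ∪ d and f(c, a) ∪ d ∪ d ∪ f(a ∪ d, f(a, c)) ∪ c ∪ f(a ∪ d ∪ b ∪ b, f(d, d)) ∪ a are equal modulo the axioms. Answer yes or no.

Answer: yes — both canonical forms are a ∪ c ∪ d ∪ d ∪ f(a ∪ b ∪ b ∪ d, f(d, d)) ∪ f(a ∪ d, f(a, c)) ∪ f(c, a)

Derivation:
Left:  (f(c, a) ∪ (f(a ∪ d, f(a, c)) ∪ d)) ∪ c ∪ f(a ∪ (b ∪ d) ∪ b, f(d, d)) ∪ a ∪ d
  Un-nest:  f(c, a) ∪ f(a ∪ d, f(a, c)) ∪ d ∪ c ∪ f(a ∪ (b ∪ d) ∪ b, f(d, d)) ∪ a ∪ d
  Inside:  f(a ∪ (b ∪ d) ∪ b, f(d, d))  →  f(a ∪ b ∪ b ∪ d, f(d, d))
  Order the arguments:  a ∪ c ∪ d ∪ d ∪ f(a ∪ b ∪ b ∪ d, f(d, d)) ∪ f(a ∪ d, f(a, c)) ∪ f(c, a)
Right:  f(c, a) ∪ d ∪ d ∪ f(a ∪ d, f(a, c)) ∪ c ∪ f(a ∪ d ∪ b ∪ b, f(d, d)) ∪ a
  Canonicalize subterm:  f(a ∪ d ∪ b ∪ b, f(d, d))  →  f(a ∪ b ∪ b ∪ d, f(d, d))
  Sort arguments:  a ∪ c ∪ d ∪ d ∪ f(a ∪ b ∪ b ∪ d, f(d, d)) ∪ f(a ∪ d, f(a, c)) ∪ f(c, a)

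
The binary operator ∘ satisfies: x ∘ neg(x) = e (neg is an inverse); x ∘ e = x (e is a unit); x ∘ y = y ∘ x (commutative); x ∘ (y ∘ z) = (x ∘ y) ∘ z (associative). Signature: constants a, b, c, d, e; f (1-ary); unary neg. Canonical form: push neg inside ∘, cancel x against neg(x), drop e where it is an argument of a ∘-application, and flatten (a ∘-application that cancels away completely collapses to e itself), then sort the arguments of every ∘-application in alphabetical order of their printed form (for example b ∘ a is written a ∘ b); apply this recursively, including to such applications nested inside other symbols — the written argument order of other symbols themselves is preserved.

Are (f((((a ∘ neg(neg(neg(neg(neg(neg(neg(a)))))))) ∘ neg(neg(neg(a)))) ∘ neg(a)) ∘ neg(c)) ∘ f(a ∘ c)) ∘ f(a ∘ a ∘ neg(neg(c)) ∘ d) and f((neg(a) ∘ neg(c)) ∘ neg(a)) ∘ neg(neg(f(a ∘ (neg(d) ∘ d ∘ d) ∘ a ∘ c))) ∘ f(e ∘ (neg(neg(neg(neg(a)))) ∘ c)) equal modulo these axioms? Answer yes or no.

Answer: yes — both canonical forms are f(a ∘ a ∘ c ∘ d) ∘ f(a ∘ c) ∘ f(neg(a) ∘ neg(a) ∘ neg(c))

Derivation:
Left:  (f((((a ∘ neg(neg(neg(neg(neg(neg(neg(a)))))))) ∘ neg(neg(neg(a)))) ∘ neg(a)) ∘ neg(c)) ∘ f(a ∘ c)) ∘ f(a ∘ a ∘ neg(neg(c)) ∘ d)
  Push neg inside:  distribute neg over ∘ and collapse double neg
  Combine occurrences:  f(neg(a) ∘ neg(a) ∘ neg(c)) ∘ f(a ∘ c) ∘ f(a ∘ a ∘ c ∘ d)
  Sort:  f(a ∘ a ∘ c ∘ d) ∘ f(a ∘ c) ∘ f(neg(a) ∘ neg(a) ∘ neg(c))
Right:  f((neg(a) ∘ neg(c)) ∘ neg(a)) ∘ neg(neg(f(a ∘ (neg(d) ∘ d ∘ d) ∘ a ∘ c))) ∘ f(e ∘ (neg(neg(neg(neg(a)))) ∘ c))
  Push neg inside:  distribute neg over ∘ and collapse double neg
  Collect:  f(neg(a) ∘ neg(a) ∘ neg(c)) ∘ f(a ∘ a ∘ c ∘ d) ∘ f(a ∘ c)
  Sort:  f(a ∘ a ∘ c ∘ d) ∘ f(a ∘ c) ∘ f(neg(a) ∘ neg(a) ∘ neg(c))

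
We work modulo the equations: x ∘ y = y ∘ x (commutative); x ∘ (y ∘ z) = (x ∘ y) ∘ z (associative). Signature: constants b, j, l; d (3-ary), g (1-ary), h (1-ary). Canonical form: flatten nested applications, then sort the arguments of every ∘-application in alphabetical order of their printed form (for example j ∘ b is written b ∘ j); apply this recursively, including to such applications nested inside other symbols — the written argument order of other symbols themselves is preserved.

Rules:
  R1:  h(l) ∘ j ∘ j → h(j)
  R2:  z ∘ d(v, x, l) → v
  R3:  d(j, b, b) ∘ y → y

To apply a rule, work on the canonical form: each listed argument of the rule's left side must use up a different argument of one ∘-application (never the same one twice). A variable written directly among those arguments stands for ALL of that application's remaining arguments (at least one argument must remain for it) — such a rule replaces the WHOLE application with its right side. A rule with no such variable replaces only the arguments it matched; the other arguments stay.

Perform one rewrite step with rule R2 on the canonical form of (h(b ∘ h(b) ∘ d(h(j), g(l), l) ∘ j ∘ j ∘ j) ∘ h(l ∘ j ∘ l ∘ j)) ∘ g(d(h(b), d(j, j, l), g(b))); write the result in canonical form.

Answer: g(d(h(b), d(j, j, l), g(b))) ∘ h(h(j)) ∘ h(j ∘ j ∘ l ∘ l)

Derivation:
Canonical form:  g(d(h(b), d(j, j, l), g(b))) ∘ h(b ∘ d(h(j), g(l), l) ∘ h(b) ∘ j ∘ j ∘ j) ∘ h(j ∘ j ∘ l ∘ l)
R2 matches:  uses d(h(j), g(l), l);  v := h(j), x := g(l), z := b ∘ h(b) ∘ j ∘ j ∘ j
The extension variable absorbs all remaining arguments, so the whole application is rewritten.
Giving:  g(d(h(b), d(j, j, l), g(b))) ∘ h(h(j)) ∘ h(j ∘ j ∘ l ∘ l)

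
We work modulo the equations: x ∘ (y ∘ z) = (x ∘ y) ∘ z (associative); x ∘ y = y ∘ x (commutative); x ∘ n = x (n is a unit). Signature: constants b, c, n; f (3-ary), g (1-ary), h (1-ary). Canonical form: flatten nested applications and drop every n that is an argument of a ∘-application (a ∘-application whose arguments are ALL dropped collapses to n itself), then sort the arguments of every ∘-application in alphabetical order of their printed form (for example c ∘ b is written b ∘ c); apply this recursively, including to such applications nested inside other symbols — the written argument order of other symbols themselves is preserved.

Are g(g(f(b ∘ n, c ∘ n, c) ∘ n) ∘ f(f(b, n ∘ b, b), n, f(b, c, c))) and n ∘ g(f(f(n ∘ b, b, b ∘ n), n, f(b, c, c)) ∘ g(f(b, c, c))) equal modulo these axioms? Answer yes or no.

Left:  g(g(f(b ∘ n, c ∘ n, c) ∘ n) ∘ f(f(b, n ∘ b, b), n, f(b, c, c)))
  Work inside:  g(f(b ∘ n, c ∘ n, c) ∘ n) ∘ f(f(b, n ∘ b, b), n, f(b, c, c))
  Inside:  g(f(b ∘ n, c ∘ n, c) ∘ n)  →  g(f(b, c, c))
  Simplify inside:  f(f(b, n ∘ b, b), n, f(b, c, c))  →  f(f(b, b, b), n, f(b, c, c))
  Order the arguments:  f(f(b, b, b), n, f(b, c, c)) ∘ g(f(b, c, c))
  Reassemble:  g(f(f(b, b, b), n, f(b, c, c)) ∘ g(f(b, c, c)))
Right:  n ∘ g(f(f(n ∘ b, b, b ∘ n), n, f(b, c, c)) ∘ g(f(b, c, c)))
  Simplify inside:  g(f(f(n ∘ b, b, b ∘ n), n, f(b, c, c)) ∘ g(f(b, c, c)))  →  g(f(f(b, b, b), n, f(b, c, c)) ∘ g(f(b, c, c)))
  Unit:  drop n
  Sort arguments:  g(f(f(b, b, b), n, f(b, c, c)) ∘ g(f(b, c, c)))

Answer: yes — both canonical forms are g(f(f(b, b, b), n, f(b, c, c)) ∘ g(f(b, c, c)))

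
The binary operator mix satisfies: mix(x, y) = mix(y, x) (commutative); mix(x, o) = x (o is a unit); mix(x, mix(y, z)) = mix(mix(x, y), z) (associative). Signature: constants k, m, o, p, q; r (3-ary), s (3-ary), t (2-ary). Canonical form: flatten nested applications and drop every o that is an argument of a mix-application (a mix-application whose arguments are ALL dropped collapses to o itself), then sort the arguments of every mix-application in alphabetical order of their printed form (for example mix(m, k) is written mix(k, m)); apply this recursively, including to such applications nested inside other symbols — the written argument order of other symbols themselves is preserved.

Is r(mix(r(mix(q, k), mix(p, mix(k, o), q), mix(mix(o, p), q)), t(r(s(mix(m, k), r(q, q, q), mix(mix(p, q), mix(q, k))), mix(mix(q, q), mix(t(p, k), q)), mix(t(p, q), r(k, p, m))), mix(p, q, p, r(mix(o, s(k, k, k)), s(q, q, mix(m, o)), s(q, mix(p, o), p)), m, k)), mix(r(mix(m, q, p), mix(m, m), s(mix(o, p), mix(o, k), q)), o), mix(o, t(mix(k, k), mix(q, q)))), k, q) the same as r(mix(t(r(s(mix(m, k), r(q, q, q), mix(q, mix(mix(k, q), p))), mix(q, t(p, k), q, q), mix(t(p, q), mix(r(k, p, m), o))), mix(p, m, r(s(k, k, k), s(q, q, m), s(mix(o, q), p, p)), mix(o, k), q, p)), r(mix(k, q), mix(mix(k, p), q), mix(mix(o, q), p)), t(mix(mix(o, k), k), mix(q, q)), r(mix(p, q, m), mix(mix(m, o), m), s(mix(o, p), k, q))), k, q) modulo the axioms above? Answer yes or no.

Answer: yes — both canonical forms are r(mix(r(mix(k, q), mix(k, p, q), mix(p, q)), r(mix(m, p, q), mix(m, m), s(p, k, q)), t(mix(k, k), mix(q, q)), t(r(s(mix(k, m), r(q, q, q), mix(k, p, q, q)), mix(q, q, q, t(p, k)), mix(r(k, p, m), t(p, q))), mix(k, m, p, p, q, r(s(k, k, k), s(q, q, m), s(q, p, p))))), k, q)

Derivation:
Left:  r(mix(r(mix(q, k), mix(p, mix(k, o), q), mix(mix(o, p), q)), t(r(s(mix(m, k), r(q, q, q), mix(mix(p, q), mix(q, k))), mix(mix(q, q), mix(t(p, k), q)), mix(t(p, q), r(k, p, m))), mix(p, q, p, r(mix(o, s(k, k, k)), s(q, q, mix(m, o)), s(q, mix(p, o), p)), m, k)), mix(r(mix(m, q, p), mix(m, m), s(mix(o, p), mix(o, k), q)), o), mix(o, t(mix(k, k), mix(q, q)))), k, q)
  Focus inside:  mix(r(mix(q, k), mix(p, mix(k, o), q), mix(mix(o, p), q)), t(r(s(mix(m, k), r(q, q, q), mix(mix(p, q), mix(q, k))), mix(mix(q, q), mix(t(p, k), q)), mix(t(p, q), r(k, p, m))), mix(p, q, p, r(mix(o, s(k, k, k)), s(q, q, mix(m, o)), s(q, mix(p, o), p)), m, k)), mix(r(mix(m, q, p), mix(m, m), s(mix(o, p), mix(o, k), q)), o), mix(o, t(mix(k, k), mix(q, q))))
  Un-nest:  mix(r(mix(q, k), mix(p, mix(k, o), q), mix(mix(o, p), q)), t(r(s(mix(m, k), r(q, q, q), mix(mix(p, q), mix(q, k))), mix(mix(q, q), mix(t(p, k), q)), mix(t(p, q), r(k, p, m))), mix(p, q, p, r(mix(o, s(k, k, k)), s(q, q, mix(m, o)), s(q, mix(p, o), p)), m, k)), r(mix(m, q, p), mix(m, m), s(mix(o, p), mix(o, k), q)), o, o, t(mix(k, k), mix(q, q)))
  Inside:  r(mix(q, k), mix(p, mix(k, o), q), mix(mix(o, p), q))  →  r(mix(k, q), mix(k, p, q), mix(p, q))
  Inside:  t(r(s(mix(m, k), r(q, q, q), mix(mix(p, q), mix(q, k))), mix(mix(q, q), mix(t(p, k), q)), mix(t(p, q), r(k, p, m))), mix(p, q, p, r(mix(o, s(k, k, k)), s(q, q, mix(m, o)), s(q, mix(p, o), p)), m, k))  →  t(r(s(mix(k, m), r(q, q, q), mix(k, p, q, q)), mix(q, q, q, t(p, k)), mix(r(k, p, m), t(p, q))), mix(k, m, p, p, q, r(s(k, k, k), s(q, q, m), s(q, p, p))))
  Simplify inside:  r(mix(m, q, p), mix(m, m), s(mix(o, p), mix(o, k), q))  →  r(mix(m, p, q), mix(m, m), s(p, k, q))
  Unit:  drop o (×2)
  Sort arguments:  mix(r(mix(k, q), mix(k, p, q), mix(p, q)), r(mix(m, p, q), mix(m, m), s(p, k, q)), t(mix(k, k), mix(q, q)), t(r(s(mix(k, m), r(q, q, q), mix(k, p, q, q)), mix(q, q, q, t(p, k)), mix(r(k, p, m), t(p, q))), mix(k, m, p, p, q, r(s(k, k, k), s(q, q, m), s(q, p, p)))))
  Rebuild:  r(mix(r(mix(k, q), mix(k, p, q), mix(p, q)), r(mix(m, p, q), mix(m, m), s(p, k, q)), t(mix(k, k), mix(q, q)), t(r(s(mix(k, m), r(q, q, q), mix(k, p, q, q)), mix(q, q, q, t(p, k)), mix(r(k, p, m), t(p, q))), mix(k, m, p, p, q, r(s(k, k, k), s(q, q, m), s(q, p, p))))), k, q)
Right:  r(mix(t(r(s(mix(m, k), r(q, q, q), mix(q, mix(mix(k, q), p))), mix(q, t(p, k), q, q), mix(t(p, q), mix(r(k, p, m), o))), mix(p, m, r(s(k, k, k), s(q, q, m), s(mix(o, q), p, p)), mix(o, k), q, p)), r(mix(k, q), mix(mix(k, p), q), mix(mix(o, q), p)), t(mix(mix(o, k), k), mix(q, q)), r(mix(p, q, m), mix(mix(m, o), m), s(mix(o, p), k, q))), k, q)
  Descend into:  mix(t(r(s(mix(m, k), r(q, q, q), mix(q, mix(mix(k, q), p))), mix(q, t(p, k), q, q), mix(t(p, q), mix(r(k, p, m), o))), mix(p, m, r(s(k, k, k), s(q, q, m), s(mix(o, q), p, p)), mix(o, k), q, p)), r(mix(k, q), mix(mix(k, p), q), mix(mix(o, q), p)), t(mix(mix(o, k), k), mix(q, q)), r(mix(p, q, m), mix(mix(m, o), m), s(mix(o, p), k, q)))
  Inside:  t(r(s(mix(m, k), r(q, q, q), mix(q, mix(mix(k, q), p))), mix(q, t(p, k), q, q), mix(t(p, q), mix(r(k, p, m), o))), mix(p, m, r(s(k, k, k), s(q, q, m), s(mix(o, q), p, p)), mix(o, k), q, p))  →  t(r(s(mix(k, m), r(q, q, q), mix(k, p, q, q)), mix(q, q, q, t(p, k)), mix(r(k, p, m), t(p, q))), mix(k, m, p, p, q, r(s(k, k, k), s(q, q, m), s(q, p, p))))
  Simplify inside:  r(mix(k, q), mix(mix(k, p), q), mix(mix(o, q), p))  →  r(mix(k, q), mix(k, p, q), mix(p, q))
  Canonicalize subterm:  t(mix(mix(o, k), k), mix(q, q))  →  t(mix(k, k), mix(q, q))
  Order the arguments:  mix(r(mix(k, q), mix(k, p, q), mix(p, q)), r(mix(m, p, q), mix(m, m), s(p, k, q)), t(mix(k, k), mix(q, q)), t(r(s(mix(k, m), r(q, q, q), mix(k, p, q, q)), mix(q, q, q, t(p, k)), mix(r(k, p, m), t(p, q))), mix(k, m, p, p, q, r(s(k, k, k), s(q, q, m), s(q, p, p)))))
  Reassemble:  r(mix(r(mix(k, q), mix(k, p, q), mix(p, q)), r(mix(m, p, q), mix(m, m), s(p, k, q)), t(mix(k, k), mix(q, q)), t(r(s(mix(k, m), r(q, q, q), mix(k, p, q, q)), mix(q, q, q, t(p, k)), mix(r(k, p, m), t(p, q))), mix(k, m, p, p, q, r(s(k, k, k), s(q, q, m), s(q, p, p))))), k, q)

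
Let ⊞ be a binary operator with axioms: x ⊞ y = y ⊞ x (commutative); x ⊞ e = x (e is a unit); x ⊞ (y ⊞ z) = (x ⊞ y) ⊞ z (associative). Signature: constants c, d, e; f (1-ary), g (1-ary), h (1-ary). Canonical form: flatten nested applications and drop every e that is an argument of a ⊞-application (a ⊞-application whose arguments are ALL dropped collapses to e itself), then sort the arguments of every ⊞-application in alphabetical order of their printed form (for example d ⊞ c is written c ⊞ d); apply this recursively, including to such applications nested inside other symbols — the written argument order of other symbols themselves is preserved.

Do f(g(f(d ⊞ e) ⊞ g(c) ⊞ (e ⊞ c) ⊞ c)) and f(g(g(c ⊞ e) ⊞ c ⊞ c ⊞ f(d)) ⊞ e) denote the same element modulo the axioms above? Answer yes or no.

Answer: yes — both canonical forms are f(g(c ⊞ c ⊞ f(d) ⊞ g(c)))

Derivation:
Left:  f(g(f(d ⊞ e) ⊞ g(c) ⊞ (e ⊞ c) ⊞ c))
  Descend into:  f(d ⊞ e) ⊞ g(c) ⊞ (e ⊞ c) ⊞ c
  Merge nested applications:  f(d ⊞ e) ⊞ g(c) ⊞ e ⊞ c ⊞ c
  Canonicalize subterm:  f(d ⊞ e)  →  f(d)
  Drop the unit:  drop e
  Order the arguments:  c ⊞ c ⊞ f(d) ⊞ g(c)
  Reassemble:  f(g(c ⊞ c ⊞ f(d) ⊞ g(c)))
Right:  f(g(g(c ⊞ e) ⊞ c ⊞ c ⊞ f(d)) ⊞ e)
  Descend into:  g(g(c ⊞ e) ⊞ c ⊞ c ⊞ f(d)) ⊞ e
  Canonicalize subterm:  g(g(c ⊞ e) ⊞ c ⊞ c ⊞ f(d))  →  g(c ⊞ c ⊞ f(d) ⊞ g(c))
  Drop the unit:  drop e
  Order the arguments:  g(c ⊞ c ⊞ f(d) ⊞ g(c))
  Put back:  f(g(c ⊞ c ⊞ f(d) ⊞ g(c)))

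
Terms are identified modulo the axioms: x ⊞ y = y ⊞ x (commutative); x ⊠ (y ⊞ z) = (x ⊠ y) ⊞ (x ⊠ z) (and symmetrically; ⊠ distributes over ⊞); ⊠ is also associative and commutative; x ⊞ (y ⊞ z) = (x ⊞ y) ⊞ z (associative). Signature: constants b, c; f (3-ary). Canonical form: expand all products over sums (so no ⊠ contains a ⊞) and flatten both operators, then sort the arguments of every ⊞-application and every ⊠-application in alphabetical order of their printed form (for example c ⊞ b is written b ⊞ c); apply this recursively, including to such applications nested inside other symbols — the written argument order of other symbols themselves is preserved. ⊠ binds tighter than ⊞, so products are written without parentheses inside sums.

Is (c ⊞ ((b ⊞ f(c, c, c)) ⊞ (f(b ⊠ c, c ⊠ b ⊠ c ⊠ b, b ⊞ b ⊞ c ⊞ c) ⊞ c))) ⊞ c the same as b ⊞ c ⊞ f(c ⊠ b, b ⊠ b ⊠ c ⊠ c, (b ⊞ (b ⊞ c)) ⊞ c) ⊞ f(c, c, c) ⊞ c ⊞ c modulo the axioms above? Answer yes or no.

Answer: yes — both canonical forms are b ⊞ c ⊞ c ⊞ c ⊞ f(b ⊠ c, b ⊠ b ⊠ c ⊠ c, b ⊞ b ⊞ c ⊞ c) ⊞ f(c, c, c)

Derivation:
Left:  (c ⊞ ((b ⊞ f(c, c, c)) ⊞ (f(b ⊠ c, c ⊠ b ⊠ c ⊠ b, b ⊞ b ⊞ c ⊞ c) ⊞ c))) ⊞ c
  Un-nest:  c ⊞ b ⊞ f(c, c, c) ⊞ f(b ⊠ c, b ⊠ b ⊠ c ⊠ c, b ⊞ b ⊞ c ⊞ c) ⊞ c ⊞ c
  Sort:  b ⊞ c ⊞ c ⊞ c ⊞ f(b ⊠ c, b ⊠ b ⊠ c ⊠ c, b ⊞ b ⊞ c ⊞ c) ⊞ f(c, c, c)
Right:  b ⊞ c ⊞ f(c ⊠ b, b ⊠ b ⊠ c ⊠ c, (b ⊞ (b ⊞ c)) ⊞ c) ⊞ f(c, c, c) ⊞ c ⊞ c
  Un-nest:  b ⊞ c ⊞ f(b ⊠ c, b ⊠ b ⊠ c ⊠ c, b ⊞ b ⊞ c ⊞ c) ⊞ f(c, c, c) ⊞ c ⊞ c
  Order the arguments:  b ⊞ c ⊞ c ⊞ c ⊞ f(b ⊠ c, b ⊠ b ⊠ c ⊠ c, b ⊞ b ⊞ c ⊞ c) ⊞ f(c, c, c)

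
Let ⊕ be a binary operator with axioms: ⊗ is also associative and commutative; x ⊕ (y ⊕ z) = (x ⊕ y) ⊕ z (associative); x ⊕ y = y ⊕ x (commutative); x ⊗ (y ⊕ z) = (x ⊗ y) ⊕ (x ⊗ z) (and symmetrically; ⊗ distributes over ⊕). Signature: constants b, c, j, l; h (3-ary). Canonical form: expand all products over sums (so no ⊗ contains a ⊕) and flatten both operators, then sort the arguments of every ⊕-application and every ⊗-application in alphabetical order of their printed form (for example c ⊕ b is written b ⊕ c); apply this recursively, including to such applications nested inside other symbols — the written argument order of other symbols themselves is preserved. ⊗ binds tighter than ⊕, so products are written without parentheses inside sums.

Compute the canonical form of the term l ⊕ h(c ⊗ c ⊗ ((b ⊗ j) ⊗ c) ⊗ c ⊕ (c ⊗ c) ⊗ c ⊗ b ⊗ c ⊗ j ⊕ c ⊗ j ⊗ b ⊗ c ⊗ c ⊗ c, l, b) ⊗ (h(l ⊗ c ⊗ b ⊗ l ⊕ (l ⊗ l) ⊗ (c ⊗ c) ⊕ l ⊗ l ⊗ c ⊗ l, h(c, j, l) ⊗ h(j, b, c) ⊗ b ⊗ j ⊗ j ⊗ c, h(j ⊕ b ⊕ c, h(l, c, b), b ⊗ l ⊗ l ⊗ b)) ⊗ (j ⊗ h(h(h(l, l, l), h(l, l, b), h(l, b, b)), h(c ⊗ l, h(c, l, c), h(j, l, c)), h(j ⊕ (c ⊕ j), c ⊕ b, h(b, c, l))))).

Answer: h(b ⊗ c ⊗ c ⊗ c ⊗ c ⊗ j ⊕ b ⊗ c ⊗ c ⊗ c ⊗ c ⊗ j ⊕ b ⊗ c ⊗ c ⊗ c ⊗ c ⊗ j, l, b) ⊗ h(b ⊗ c ⊗ l ⊗ l ⊕ c ⊗ c ⊗ l ⊗ l ⊕ c ⊗ l ⊗ l ⊗ l, b ⊗ c ⊗ h(c, j, l) ⊗ h(j, b, c) ⊗ j ⊗ j, h(b ⊕ c ⊕ j, h(l, c, b), b ⊗ b ⊗ l ⊗ l)) ⊗ h(h(h(l, l, l), h(l, l, b), h(l, b, b)), h(c ⊗ l, h(c, l, c), h(j, l, c)), h(c ⊕ j ⊕ j, b ⊕ c, h(b, c, l))) ⊗ j ⊕ l

Derivation:
Un-nest:  l ⊕ h(b ⊗ c ⊗ c ⊗ c ⊗ c ⊗ j ⊕ b ⊗ c ⊗ c ⊗ c ⊗ c ⊗ j ⊕ b ⊗ c ⊗ c ⊗ c ⊗ c ⊗ j, l, b) ⊗ h(b ⊗ c ⊗ l ⊗ l ⊕ c ⊗ c ⊗ l ⊗ l ⊕ c ⊗ l ⊗ l ⊗ l, b ⊗ c ⊗ h(c, j, l) ⊗ h(j, b, c) ⊗ j ⊗ j, h(b ⊕ c ⊕ j, h(l, c, b), b ⊗ b ⊗ l ⊗ l)) ⊗ h(h(h(l, l, l), h(l, l, b), h(l, b, b)), h(c ⊗ l, h(c, l, c), h(j, l, c)), h(c ⊕ j ⊕ j, b ⊕ c, h(b, c, l))) ⊗ j
Sort arguments:  h(b ⊗ c ⊗ c ⊗ c ⊗ c ⊗ j ⊕ b ⊗ c ⊗ c ⊗ c ⊗ c ⊗ j ⊕ b ⊗ c ⊗ c ⊗ c ⊗ c ⊗ j, l, b) ⊗ h(b ⊗ c ⊗ l ⊗ l ⊕ c ⊗ c ⊗ l ⊗ l ⊕ c ⊗ l ⊗ l ⊗ l, b ⊗ c ⊗ h(c, j, l) ⊗ h(j, b, c) ⊗ j ⊗ j, h(b ⊕ c ⊕ j, h(l, c, b), b ⊗ b ⊗ l ⊗ l)) ⊗ h(h(h(l, l, l), h(l, l, b), h(l, b, b)), h(c ⊗ l, h(c, l, c), h(j, l, c)), h(c ⊕ j ⊕ j, b ⊕ c, h(b, c, l))) ⊗ j ⊕ l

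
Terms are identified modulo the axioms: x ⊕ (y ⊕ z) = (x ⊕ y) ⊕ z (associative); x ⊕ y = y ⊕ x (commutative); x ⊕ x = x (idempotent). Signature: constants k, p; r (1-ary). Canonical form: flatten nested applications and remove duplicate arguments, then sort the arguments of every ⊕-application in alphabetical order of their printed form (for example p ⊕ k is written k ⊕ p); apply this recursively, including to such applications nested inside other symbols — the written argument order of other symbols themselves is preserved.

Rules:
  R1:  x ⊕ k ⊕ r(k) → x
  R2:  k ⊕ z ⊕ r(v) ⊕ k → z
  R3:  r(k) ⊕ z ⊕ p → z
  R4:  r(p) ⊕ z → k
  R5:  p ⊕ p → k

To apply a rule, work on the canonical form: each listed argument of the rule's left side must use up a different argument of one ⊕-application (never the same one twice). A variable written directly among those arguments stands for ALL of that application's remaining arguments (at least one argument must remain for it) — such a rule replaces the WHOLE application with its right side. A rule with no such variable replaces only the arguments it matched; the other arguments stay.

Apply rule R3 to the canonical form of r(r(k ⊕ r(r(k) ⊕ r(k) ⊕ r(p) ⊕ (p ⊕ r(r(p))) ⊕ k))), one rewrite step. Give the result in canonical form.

Canonical form:  r(r(k ⊕ r(k ⊕ p ⊕ r(k) ⊕ r(p) ⊕ r(r(p)))))
R3 matches:  uses p, r(k);  z := k ⊕ r(p) ⊕ r(r(p))
The extension variable absorbs all remaining arguments, so the whole application is rewritten.
New term:  r(r(k ⊕ r(k ⊕ r(p) ⊕ r(r(p)))))

Answer: r(r(k ⊕ r(k ⊕ r(p) ⊕ r(r(p)))))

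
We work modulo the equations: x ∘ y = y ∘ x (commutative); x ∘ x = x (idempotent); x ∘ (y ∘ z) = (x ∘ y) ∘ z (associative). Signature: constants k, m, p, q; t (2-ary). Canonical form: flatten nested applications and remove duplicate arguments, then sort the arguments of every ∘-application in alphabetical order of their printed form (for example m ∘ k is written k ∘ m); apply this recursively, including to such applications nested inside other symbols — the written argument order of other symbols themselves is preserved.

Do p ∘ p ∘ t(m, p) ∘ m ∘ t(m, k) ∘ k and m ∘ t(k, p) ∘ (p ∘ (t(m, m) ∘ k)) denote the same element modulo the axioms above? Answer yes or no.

Answer: no — k ∘ m ∘ p ∘ t(m, k) ∘ t(m, p) vs k ∘ m ∘ p ∘ t(k, p) ∘ t(m, m)

Derivation:
Left:  p ∘ p ∘ t(m, p) ∘ m ∘ t(m, k) ∘ k
  Deduplicate:  drop duplicate p
  Sort arguments:  k ∘ m ∘ p ∘ t(m, k) ∘ t(m, p)
Right:  m ∘ t(k, p) ∘ (p ∘ (t(m, m) ∘ k))
  Merge nested applications:  m ∘ t(k, p) ∘ p ∘ t(m, m) ∘ k
  Sort arguments:  k ∘ m ∘ p ∘ t(k, p) ∘ t(m, m)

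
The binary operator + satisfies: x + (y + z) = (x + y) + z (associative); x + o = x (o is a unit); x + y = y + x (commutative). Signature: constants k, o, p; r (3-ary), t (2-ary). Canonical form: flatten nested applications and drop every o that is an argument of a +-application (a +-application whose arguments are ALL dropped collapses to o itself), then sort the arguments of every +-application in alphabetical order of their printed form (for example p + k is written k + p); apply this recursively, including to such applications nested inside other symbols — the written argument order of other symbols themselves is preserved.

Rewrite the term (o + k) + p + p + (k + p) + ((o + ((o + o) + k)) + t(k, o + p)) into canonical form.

Answer: k + k + k + p + p + p + t(k, p)

Derivation:
Flatten:  o + k + p + p + k + p + o + o + o + k + t(k, o + p)
Inside:  t(k, o + p)  →  t(k, p)
Units out:  drop o (×4)
Order the arguments:  k + k + k + p + p + p + t(k, p)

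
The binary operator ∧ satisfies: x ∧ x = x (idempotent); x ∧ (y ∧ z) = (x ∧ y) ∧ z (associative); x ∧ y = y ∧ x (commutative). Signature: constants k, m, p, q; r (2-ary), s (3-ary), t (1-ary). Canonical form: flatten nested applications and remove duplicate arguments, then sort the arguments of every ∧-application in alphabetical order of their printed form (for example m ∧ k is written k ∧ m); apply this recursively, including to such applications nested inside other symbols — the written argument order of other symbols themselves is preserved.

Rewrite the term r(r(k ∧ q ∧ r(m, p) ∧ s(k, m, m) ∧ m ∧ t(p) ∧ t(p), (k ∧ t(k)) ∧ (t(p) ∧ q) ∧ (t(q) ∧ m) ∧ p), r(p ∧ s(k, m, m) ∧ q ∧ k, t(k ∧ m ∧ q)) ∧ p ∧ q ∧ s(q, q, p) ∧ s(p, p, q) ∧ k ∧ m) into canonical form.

Focus inside:  r(p ∧ s(k, m, m) ∧ q ∧ k, t(k ∧ m ∧ q)) ∧ p ∧ q ∧ s(q, q, p) ∧ s(p, p, q) ∧ k ∧ m
Canonicalize subterm:  r(p ∧ s(k, m, m) ∧ q ∧ k, t(k ∧ m ∧ q))  →  r(k ∧ p ∧ q ∧ s(k, m, m), t(k ∧ m ∧ q))
Sort:  k ∧ m ∧ p ∧ q ∧ r(k ∧ p ∧ q ∧ s(k, m, m), t(k ∧ m ∧ q)) ∧ s(p, p, q) ∧ s(q, q, p)
Rebuild:  r(r(k ∧ m ∧ q ∧ r(m, p) ∧ s(k, m, m) ∧ t(p), k ∧ m ∧ p ∧ q ∧ t(k) ∧ t(p) ∧ t(q)), k ∧ m ∧ p ∧ q ∧ r(k ∧ p ∧ q ∧ s(k, m, m), t(k ∧ m ∧ q)) ∧ s(p, p, q) ∧ s(q, q, p))

Answer: r(r(k ∧ m ∧ q ∧ r(m, p) ∧ s(k, m, m) ∧ t(p), k ∧ m ∧ p ∧ q ∧ t(k) ∧ t(p) ∧ t(q)), k ∧ m ∧ p ∧ q ∧ r(k ∧ p ∧ q ∧ s(k, m, m), t(k ∧ m ∧ q)) ∧ s(p, p, q) ∧ s(q, q, p))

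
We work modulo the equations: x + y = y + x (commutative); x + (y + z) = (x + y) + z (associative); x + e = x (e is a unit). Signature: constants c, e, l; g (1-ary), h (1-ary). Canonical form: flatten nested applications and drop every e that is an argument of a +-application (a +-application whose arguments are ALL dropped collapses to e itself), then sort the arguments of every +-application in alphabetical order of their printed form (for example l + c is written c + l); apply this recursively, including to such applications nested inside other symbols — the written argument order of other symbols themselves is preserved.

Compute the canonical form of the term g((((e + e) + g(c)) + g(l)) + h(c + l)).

Work inside:  (((e + e) + g(c)) + g(l)) + h(c + l)
Merge nested applications:  e + e + g(c) + g(l) + h(c + l)
Unit:  drop e (×2)
Sort:  g(c) + g(l) + h(c + l)
Put back:  g(g(c) + g(l) + h(c + l))

Answer: g(g(c) + g(l) + h(c + l))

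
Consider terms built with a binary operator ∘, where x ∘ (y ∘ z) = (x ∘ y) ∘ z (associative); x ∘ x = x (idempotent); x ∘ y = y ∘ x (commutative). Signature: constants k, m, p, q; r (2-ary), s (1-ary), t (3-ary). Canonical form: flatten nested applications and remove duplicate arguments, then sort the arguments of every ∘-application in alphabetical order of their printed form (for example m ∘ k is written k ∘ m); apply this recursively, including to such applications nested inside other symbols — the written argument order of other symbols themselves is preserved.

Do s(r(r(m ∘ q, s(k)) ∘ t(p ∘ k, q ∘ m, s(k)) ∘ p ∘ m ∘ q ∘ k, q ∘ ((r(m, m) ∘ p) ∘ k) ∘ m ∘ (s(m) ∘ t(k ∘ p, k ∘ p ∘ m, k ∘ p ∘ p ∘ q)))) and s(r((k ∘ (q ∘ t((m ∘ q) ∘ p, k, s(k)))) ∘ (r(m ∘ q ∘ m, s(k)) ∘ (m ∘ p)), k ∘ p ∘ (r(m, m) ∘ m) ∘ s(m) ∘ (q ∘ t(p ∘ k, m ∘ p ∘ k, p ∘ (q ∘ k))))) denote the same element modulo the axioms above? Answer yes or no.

Answer: no — s(r(k ∘ m ∘ p ∘ q ∘ r(m ∘ q, s(k)) ∘ t(k ∘ p, m ∘ q, s(k)), k ∘ m ∘ p ∘ q ∘ r(m, m) ∘ s(m) ∘ t(k ∘ p, k ∘ m ∘ p, k ∘ p ∘ q))) vs s(r(k ∘ m ∘ p ∘ q ∘ r(m ∘ q, s(k)) ∘ t(m ∘ p ∘ q, k, s(k)), k ∘ m ∘ p ∘ q ∘ r(m, m) ∘ s(m) ∘ t(k ∘ p, k ∘ m ∘ p, k ∘ p ∘ q)))

Derivation:
Left:  s(r(r(m ∘ q, s(k)) ∘ t(p ∘ k, q ∘ m, s(k)) ∘ p ∘ m ∘ q ∘ k, q ∘ ((r(m, m) ∘ p) ∘ k) ∘ m ∘ (s(m) ∘ t(k ∘ p, k ∘ p ∘ m, k ∘ p ∘ p ∘ q))))
  Descend into:  q ∘ ((r(m, m) ∘ p) ∘ k) ∘ m ∘ (s(m) ∘ t(k ∘ p, k ∘ p ∘ m, k ∘ p ∘ p ∘ q))
  Flatten:  q ∘ r(m, m) ∘ p ∘ k ∘ m ∘ s(m) ∘ t(k ∘ p, k ∘ p ∘ m, k ∘ p ∘ p ∘ q)
  Inside:  t(k ∘ p, k ∘ p ∘ m, k ∘ p ∘ p ∘ q)  →  t(k ∘ p, k ∘ m ∘ p, k ∘ p ∘ q)
  Sort:  k ∘ m ∘ p ∘ q ∘ r(m, m) ∘ s(m) ∘ t(k ∘ p, k ∘ m ∘ p, k ∘ p ∘ q)
  Rebuild:  s(r(k ∘ m ∘ p ∘ q ∘ r(m ∘ q, s(k)) ∘ t(k ∘ p, m ∘ q, s(k)), k ∘ m ∘ p ∘ q ∘ r(m, m) ∘ s(m) ∘ t(k ∘ p, k ∘ m ∘ p, k ∘ p ∘ q)))
Right:  s(r((k ∘ (q ∘ t((m ∘ q) ∘ p, k, s(k)))) ∘ (r(m ∘ q ∘ m, s(k)) ∘ (m ∘ p)), k ∘ p ∘ (r(m, m) ∘ m) ∘ s(m) ∘ (q ∘ t(p ∘ k, m ∘ p ∘ k, p ∘ (q ∘ k)))))
  Descend into:  k ∘ p ∘ (r(m, m) ∘ m) ∘ s(m) ∘ (q ∘ t(p ∘ k, m ∘ p ∘ k, p ∘ (q ∘ k)))
  Un-nest:  k ∘ p ∘ r(m, m) ∘ m ∘ s(m) ∘ q ∘ t(p ∘ k, m ∘ p ∘ k, p ∘ (q ∘ k))
  Canonicalize subterm:  t(p ∘ k, m ∘ p ∘ k, p ∘ (q ∘ k))  →  t(k ∘ p, k ∘ m ∘ p, k ∘ p ∘ q)
  Sort:  k ∘ m ∘ p ∘ q ∘ r(m, m) ∘ s(m) ∘ t(k ∘ p, k ∘ m ∘ p, k ∘ p ∘ q)
  Put back:  s(r(k ∘ m ∘ p ∘ q ∘ r(m ∘ q, s(k)) ∘ t(m ∘ p ∘ q, k, s(k)), k ∘ m ∘ p ∘ q ∘ r(m, m) ∘ s(m) ∘ t(k ∘ p, k ∘ m ∘ p, k ∘ p ∘ q)))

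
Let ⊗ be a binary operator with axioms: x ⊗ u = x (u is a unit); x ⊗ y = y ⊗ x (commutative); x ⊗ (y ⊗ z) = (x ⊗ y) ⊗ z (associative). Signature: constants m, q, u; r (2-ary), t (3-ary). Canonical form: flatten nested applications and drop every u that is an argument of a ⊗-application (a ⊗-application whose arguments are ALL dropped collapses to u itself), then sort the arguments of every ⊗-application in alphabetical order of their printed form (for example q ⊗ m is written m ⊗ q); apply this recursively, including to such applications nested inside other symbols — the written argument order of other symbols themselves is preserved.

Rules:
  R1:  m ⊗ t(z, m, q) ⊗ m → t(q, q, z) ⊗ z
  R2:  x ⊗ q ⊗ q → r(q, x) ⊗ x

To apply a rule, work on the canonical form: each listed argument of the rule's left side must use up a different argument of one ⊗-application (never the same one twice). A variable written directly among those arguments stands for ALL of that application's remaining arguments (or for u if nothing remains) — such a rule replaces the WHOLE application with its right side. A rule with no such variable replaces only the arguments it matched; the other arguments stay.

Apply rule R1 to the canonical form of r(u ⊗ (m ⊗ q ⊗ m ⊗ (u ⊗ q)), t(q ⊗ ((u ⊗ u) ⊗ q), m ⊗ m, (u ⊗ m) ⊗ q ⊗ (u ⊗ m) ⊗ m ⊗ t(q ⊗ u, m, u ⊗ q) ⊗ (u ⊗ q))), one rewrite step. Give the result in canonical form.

Answer: r(m ⊗ m ⊗ q ⊗ q, t(q ⊗ q, m ⊗ m, m ⊗ q ⊗ q ⊗ q ⊗ t(q, q, q)))

Derivation:
Canonical form:  r(m ⊗ m ⊗ q ⊗ q, t(q ⊗ q, m ⊗ m, m ⊗ m ⊗ m ⊗ q ⊗ q ⊗ t(q, m, q)))
Match R1:  consume m, m, t(q, m, q);  z := q
New term:  r(m ⊗ m ⊗ q ⊗ q, t(q ⊗ q, m ⊗ m, m ⊗ q ⊗ q ⊗ q ⊗ t(q, q, q)))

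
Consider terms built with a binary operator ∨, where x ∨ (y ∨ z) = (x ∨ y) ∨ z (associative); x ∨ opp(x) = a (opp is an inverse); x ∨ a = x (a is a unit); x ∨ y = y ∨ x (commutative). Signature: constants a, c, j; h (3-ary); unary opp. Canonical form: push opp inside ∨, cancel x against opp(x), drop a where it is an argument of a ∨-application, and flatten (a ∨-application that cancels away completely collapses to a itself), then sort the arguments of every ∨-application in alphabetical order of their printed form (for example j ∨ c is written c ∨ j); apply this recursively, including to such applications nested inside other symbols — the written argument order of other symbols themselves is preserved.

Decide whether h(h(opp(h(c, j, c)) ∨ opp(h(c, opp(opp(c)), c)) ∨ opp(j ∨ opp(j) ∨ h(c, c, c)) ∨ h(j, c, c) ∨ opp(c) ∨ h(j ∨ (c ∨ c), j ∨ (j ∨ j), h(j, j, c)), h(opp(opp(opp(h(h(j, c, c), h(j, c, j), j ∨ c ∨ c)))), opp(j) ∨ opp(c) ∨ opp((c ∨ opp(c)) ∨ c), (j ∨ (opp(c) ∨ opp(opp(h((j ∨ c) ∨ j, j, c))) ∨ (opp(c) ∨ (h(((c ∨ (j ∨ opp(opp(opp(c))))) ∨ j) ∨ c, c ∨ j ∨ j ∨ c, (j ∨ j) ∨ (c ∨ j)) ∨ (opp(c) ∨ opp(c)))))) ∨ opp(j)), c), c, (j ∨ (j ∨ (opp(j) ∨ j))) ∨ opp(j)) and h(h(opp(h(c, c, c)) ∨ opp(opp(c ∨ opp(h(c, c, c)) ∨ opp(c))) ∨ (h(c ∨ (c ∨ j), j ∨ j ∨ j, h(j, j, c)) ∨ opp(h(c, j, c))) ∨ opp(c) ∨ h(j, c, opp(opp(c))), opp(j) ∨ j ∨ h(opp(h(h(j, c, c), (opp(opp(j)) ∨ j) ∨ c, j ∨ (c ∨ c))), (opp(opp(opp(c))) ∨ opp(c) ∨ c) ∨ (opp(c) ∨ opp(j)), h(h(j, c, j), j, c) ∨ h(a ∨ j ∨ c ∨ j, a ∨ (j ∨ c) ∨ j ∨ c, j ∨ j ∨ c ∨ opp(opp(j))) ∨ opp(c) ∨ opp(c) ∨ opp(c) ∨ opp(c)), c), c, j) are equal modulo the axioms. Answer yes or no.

Left:  h(h(opp(h(c, j, c)) ∨ opp(h(c, opp(opp(c)), c)) ∨ opp(j ∨ opp(j) ∨ h(c, c, c)) ∨ h(j, c, c) ∨ opp(c) ∨ h(j ∨ (c ∨ c), j ∨ (j ∨ j), h(j, j, c)), h(opp(opp(opp(h(h(j, c, c), h(j, c, j), j ∨ c ∨ c)))), opp(j) ∨ opp(c) ∨ opp((c ∨ opp(c)) ∨ c), (j ∨ (opp(c) ∨ opp(opp(h((j ∨ c) ∨ j, j, c))) ∨ (opp(c) ∨ (h(((c ∨ (j ∨ opp(opp(opp(c))))) ∨ j) ∨ c, c ∨ j ∨ j ∨ c, (j ∨ j) ∨ (c ∨ j)) ∨ (opp(c) ∨ opp(c)))))) ∨ opp(j)), c), c, (j ∨ (j ∨ (opp(j) ∨ j))) ∨ opp(j))
  Work inside:  (j ∨ (opp(c) ∨ opp(opp(h((j ∨ c) ∨ j, j, c))) ∨ (opp(c) ∨ (h(((c ∨ (j ∨ opp(opp(opp(c))))) ∨ j) ∨ c, c ∨ j ∨ j ∨ c, (j ∨ j) ∨ (c ∨ j)) ∨ (opp(c) ∨ opp(c)))))) ∨ opp(j)
  Push opp inside:  distribute opp over ∨ and collapse double opp
  Inverses cancel:  j cancels
  Collect:  opp(c) ∨ opp(c) ∨ opp(c) ∨ opp(c) ∨ h(c ∨ j ∨ j, j, c) ∨ h(c ∨ j ∨ j, c ∨ c ∨ j ∨ j, c ∨ j ∨ j ∨ j)
  Sort arguments:  h(c ∨ j ∨ j, c ∨ c ∨ j ∨ j, c ∨ j ∨ j ∨ j) ∨ h(c ∨ j ∨ j, j, c) ∨ opp(c) ∨ opp(c) ∨ opp(c) ∨ opp(c)
  Put back:  h(h(h(c ∨ c ∨ j, j ∨ j ∨ j, h(j, j, c)) ∨ h(j, c, c) ∨ opp(c) ∨ opp(h(c, c, c)) ∨ opp(h(c, c, c)) ∨ opp(h(c, j, c)), h(opp(h(h(j, c, c), h(j, c, j), c ∨ c ∨ j)), opp(c) ∨ opp(c) ∨ opp(j), h(c ∨ j ∨ j, c ∨ c ∨ j ∨ j, c ∨ j ∨ j ∨ j) ∨ h(c ∨ j ∨ j, j, c) ∨ opp(c) ∨ opp(c) ∨ opp(c) ∨ opp(c)), c), c, j)
Right:  h(h(opp(h(c, c, c)) ∨ opp(opp(c ∨ opp(h(c, c, c)) ∨ opp(c))) ∨ (h(c ∨ (c ∨ j), j ∨ j ∨ j, h(j, j, c)) ∨ opp(h(c, j, c))) ∨ opp(c) ∨ h(j, c, opp(opp(c))), opp(j) ∨ j ∨ h(opp(h(h(j, c, c), (opp(opp(j)) ∨ j) ∨ c, j ∨ (c ∨ c))), (opp(opp(opp(c))) ∨ opp(c) ∨ c) ∨ (opp(c) ∨ opp(j)), h(h(j, c, j), j, c) ∨ h(a ∨ j ∨ c ∨ j, a ∨ (j ∨ c) ∨ j ∨ c, j ∨ j ∨ c ∨ opp(opp(j))) ∨ opp(c) ∨ opp(c) ∨ opp(c) ∨ opp(c)), c), c, j)
  Focus inside:  opp(j) ∨ j ∨ h(opp(h(h(j, c, c), (opp(opp(j)) ∨ j) ∨ c, j ∨ (c ∨ c))), (opp(opp(opp(c))) ∨ opp(c) ∨ c) ∨ (opp(c) ∨ opp(j)), h(h(j, c, j), j, c) ∨ h(a ∨ j ∨ c ∨ j, a ∨ (j ∨ c) ∨ j ∨ c, j ∨ j ∨ c ∨ opp(opp(j))) ∨ opp(c) ∨ opp(c) ∨ opp(c) ∨ opp(c))
  Push opp inside:  distribute opp over ∨ and collapse double opp
  Cancel:  j cancels
  Collect:  h(opp(h(h(j, c, c), c ∨ j ∨ j, c ∨ c ∨ j)), opp(c) ∨ opp(c) ∨ opp(j), h(c ∨ j ∨ j, c ∨ c ∨ j ∨ j, c ∨ j ∨ j ∨ j) ∨ h(h(j, c, j), j, c) ∨ opp(c) ∨ opp(c) ∨ opp(c) ∨ opp(c))
  Put back:  h(h(h(c ∨ c ∨ j, j ∨ j ∨ j, h(j, j, c)) ∨ h(j, c, c) ∨ opp(c) ∨ opp(h(c, c, c)) ∨ opp(h(c, c, c)) ∨ opp(h(c, j, c)), h(opp(h(h(j, c, c), c ∨ j ∨ j, c ∨ c ∨ j)), opp(c) ∨ opp(c) ∨ opp(j), h(c ∨ j ∨ j, c ∨ c ∨ j ∨ j, c ∨ j ∨ j ∨ j) ∨ h(h(j, c, j), j, c) ∨ opp(c) ∨ opp(c) ∨ opp(c) ∨ opp(c)), c), c, j)

Answer: no — h(h(h(c ∨ c ∨ j, j ∨ j ∨ j, h(j, j, c)) ∨ h(j, c, c) ∨ opp(c) ∨ opp(h(c, c, c)) ∨ opp(h(c, c, c)) ∨ opp(h(c, j, c)), h(opp(h(h(j, c, c), h(j, c, j), c ∨ c ∨ j)), opp(c) ∨ opp(c) ∨ opp(j), h(c ∨ j ∨ j, c ∨ c ∨ j ∨ j, c ∨ j ∨ j ∨ j) ∨ h(c ∨ j ∨ j, j, c) ∨ opp(c) ∨ opp(c) ∨ opp(c) ∨ opp(c)), c), c, j) vs h(h(h(c ∨ c ∨ j, j ∨ j ∨ j, h(j, j, c)) ∨ h(j, c, c) ∨ opp(c) ∨ opp(h(c, c, c)) ∨ opp(h(c, c, c)) ∨ opp(h(c, j, c)), h(opp(h(h(j, c, c), c ∨ j ∨ j, c ∨ c ∨ j)), opp(c) ∨ opp(c) ∨ opp(j), h(c ∨ j ∨ j, c ∨ c ∨ j ∨ j, c ∨ j ∨ j ∨ j) ∨ h(h(j, c, j), j, c) ∨ opp(c) ∨ opp(c) ∨ opp(c) ∨ opp(c)), c), c, j)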